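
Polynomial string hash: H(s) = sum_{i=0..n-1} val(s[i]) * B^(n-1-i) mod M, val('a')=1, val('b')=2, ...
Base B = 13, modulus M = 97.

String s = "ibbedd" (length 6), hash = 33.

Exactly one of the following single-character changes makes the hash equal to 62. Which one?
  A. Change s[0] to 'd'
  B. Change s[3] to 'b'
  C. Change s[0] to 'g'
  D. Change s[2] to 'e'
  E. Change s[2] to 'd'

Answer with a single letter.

Answer: E

Derivation:
Option A: s[0]='i'->'d', delta=(4-9)*13^5 mod 97 = 18, hash=33+18 mod 97 = 51
Option B: s[3]='e'->'b', delta=(2-5)*13^2 mod 97 = 75, hash=33+75 mod 97 = 11
Option C: s[0]='i'->'g', delta=(7-9)*13^5 mod 97 = 46, hash=33+46 mod 97 = 79
Option D: s[2]='b'->'e', delta=(5-2)*13^3 mod 97 = 92, hash=33+92 mod 97 = 28
Option E: s[2]='b'->'d', delta=(4-2)*13^3 mod 97 = 29, hash=33+29 mod 97 = 62 <-- target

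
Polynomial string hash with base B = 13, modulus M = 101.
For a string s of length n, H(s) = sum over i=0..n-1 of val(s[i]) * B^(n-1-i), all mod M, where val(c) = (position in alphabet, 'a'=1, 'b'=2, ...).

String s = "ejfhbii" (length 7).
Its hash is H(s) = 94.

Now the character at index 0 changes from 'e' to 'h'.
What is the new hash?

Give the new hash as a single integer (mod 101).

val('e') = 5, val('h') = 8
Position k = 0, exponent = n-1-k = 6
B^6 mod M = 13^6 mod 101 = 19
Delta = (8 - 5) * 19 mod 101 = 57
New hash = (94 + 57) mod 101 = 50

Answer: 50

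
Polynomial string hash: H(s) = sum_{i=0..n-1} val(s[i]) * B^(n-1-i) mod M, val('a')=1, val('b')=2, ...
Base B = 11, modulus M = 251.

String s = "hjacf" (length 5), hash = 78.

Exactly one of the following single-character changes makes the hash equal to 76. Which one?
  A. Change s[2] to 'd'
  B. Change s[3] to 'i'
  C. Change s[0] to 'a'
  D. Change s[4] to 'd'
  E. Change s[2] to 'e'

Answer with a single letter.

Option A: s[2]='a'->'d', delta=(4-1)*11^2 mod 251 = 112, hash=78+112 mod 251 = 190
Option B: s[3]='c'->'i', delta=(9-3)*11^1 mod 251 = 66, hash=78+66 mod 251 = 144
Option C: s[0]='h'->'a', delta=(1-8)*11^4 mod 251 = 172, hash=78+172 mod 251 = 250
Option D: s[4]='f'->'d', delta=(4-6)*11^0 mod 251 = 249, hash=78+249 mod 251 = 76 <-- target
Option E: s[2]='a'->'e', delta=(5-1)*11^2 mod 251 = 233, hash=78+233 mod 251 = 60

Answer: D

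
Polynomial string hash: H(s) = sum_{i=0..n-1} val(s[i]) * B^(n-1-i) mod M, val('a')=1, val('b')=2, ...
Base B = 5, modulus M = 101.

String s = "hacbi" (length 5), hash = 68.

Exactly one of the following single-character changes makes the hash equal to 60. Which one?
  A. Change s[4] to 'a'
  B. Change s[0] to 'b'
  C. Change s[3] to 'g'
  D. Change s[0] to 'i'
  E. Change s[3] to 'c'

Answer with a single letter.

Answer: A

Derivation:
Option A: s[4]='i'->'a', delta=(1-9)*5^0 mod 101 = 93, hash=68+93 mod 101 = 60 <-- target
Option B: s[0]='h'->'b', delta=(2-8)*5^4 mod 101 = 88, hash=68+88 mod 101 = 55
Option C: s[3]='b'->'g', delta=(7-2)*5^1 mod 101 = 25, hash=68+25 mod 101 = 93
Option D: s[0]='h'->'i', delta=(9-8)*5^4 mod 101 = 19, hash=68+19 mod 101 = 87
Option E: s[3]='b'->'c', delta=(3-2)*5^1 mod 101 = 5, hash=68+5 mod 101 = 73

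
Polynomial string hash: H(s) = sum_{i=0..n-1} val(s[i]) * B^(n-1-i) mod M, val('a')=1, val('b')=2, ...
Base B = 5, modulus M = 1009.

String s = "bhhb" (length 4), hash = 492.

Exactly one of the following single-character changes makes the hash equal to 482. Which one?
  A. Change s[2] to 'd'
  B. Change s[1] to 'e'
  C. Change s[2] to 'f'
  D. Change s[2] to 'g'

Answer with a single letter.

Option A: s[2]='h'->'d', delta=(4-8)*5^1 mod 1009 = 989, hash=492+989 mod 1009 = 472
Option B: s[1]='h'->'e', delta=(5-8)*5^2 mod 1009 = 934, hash=492+934 mod 1009 = 417
Option C: s[2]='h'->'f', delta=(6-8)*5^1 mod 1009 = 999, hash=492+999 mod 1009 = 482 <-- target
Option D: s[2]='h'->'g', delta=(7-8)*5^1 mod 1009 = 1004, hash=492+1004 mod 1009 = 487

Answer: C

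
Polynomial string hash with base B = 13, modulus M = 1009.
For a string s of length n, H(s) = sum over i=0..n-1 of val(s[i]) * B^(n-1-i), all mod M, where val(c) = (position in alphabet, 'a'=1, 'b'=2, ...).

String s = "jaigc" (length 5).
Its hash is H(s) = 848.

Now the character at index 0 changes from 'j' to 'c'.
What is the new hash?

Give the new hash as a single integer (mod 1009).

Answer: 703

Derivation:
val('j') = 10, val('c') = 3
Position k = 0, exponent = n-1-k = 4
B^4 mod M = 13^4 mod 1009 = 309
Delta = (3 - 10) * 309 mod 1009 = 864
New hash = (848 + 864) mod 1009 = 703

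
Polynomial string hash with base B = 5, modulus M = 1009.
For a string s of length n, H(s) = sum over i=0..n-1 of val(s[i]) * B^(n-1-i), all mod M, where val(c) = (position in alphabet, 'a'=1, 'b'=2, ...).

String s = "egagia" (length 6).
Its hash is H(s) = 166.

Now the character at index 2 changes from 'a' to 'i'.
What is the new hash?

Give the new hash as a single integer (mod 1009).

Answer: 157

Derivation:
val('a') = 1, val('i') = 9
Position k = 2, exponent = n-1-k = 3
B^3 mod M = 5^3 mod 1009 = 125
Delta = (9 - 1) * 125 mod 1009 = 1000
New hash = (166 + 1000) mod 1009 = 157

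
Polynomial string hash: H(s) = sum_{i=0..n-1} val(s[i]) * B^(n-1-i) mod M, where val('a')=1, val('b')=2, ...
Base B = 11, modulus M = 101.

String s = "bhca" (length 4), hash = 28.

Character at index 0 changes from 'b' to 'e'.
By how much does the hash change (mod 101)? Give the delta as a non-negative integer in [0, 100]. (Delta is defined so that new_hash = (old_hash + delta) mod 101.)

Delta formula: (val(new) - val(old)) * B^(n-1-k) mod M
  val('e') - val('b') = 5 - 2 = 3
  B^(n-1-k) = 11^3 mod 101 = 18
  Delta = 3 * 18 mod 101 = 54

Answer: 54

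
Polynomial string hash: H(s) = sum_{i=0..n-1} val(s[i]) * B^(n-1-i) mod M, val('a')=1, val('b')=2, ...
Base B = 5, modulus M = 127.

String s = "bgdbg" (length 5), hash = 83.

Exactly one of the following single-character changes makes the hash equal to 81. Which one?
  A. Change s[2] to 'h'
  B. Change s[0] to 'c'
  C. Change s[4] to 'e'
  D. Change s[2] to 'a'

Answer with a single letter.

Answer: C

Derivation:
Option A: s[2]='d'->'h', delta=(8-4)*5^2 mod 127 = 100, hash=83+100 mod 127 = 56
Option B: s[0]='b'->'c', delta=(3-2)*5^4 mod 127 = 117, hash=83+117 mod 127 = 73
Option C: s[4]='g'->'e', delta=(5-7)*5^0 mod 127 = 125, hash=83+125 mod 127 = 81 <-- target
Option D: s[2]='d'->'a', delta=(1-4)*5^2 mod 127 = 52, hash=83+52 mod 127 = 8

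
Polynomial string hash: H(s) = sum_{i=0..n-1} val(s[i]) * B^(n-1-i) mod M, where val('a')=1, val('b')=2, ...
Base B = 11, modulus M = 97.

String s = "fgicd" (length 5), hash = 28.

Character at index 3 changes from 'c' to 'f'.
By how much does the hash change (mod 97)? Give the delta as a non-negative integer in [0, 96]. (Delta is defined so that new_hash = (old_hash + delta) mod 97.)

Delta formula: (val(new) - val(old)) * B^(n-1-k) mod M
  val('f') - val('c') = 6 - 3 = 3
  B^(n-1-k) = 11^1 mod 97 = 11
  Delta = 3 * 11 mod 97 = 33

Answer: 33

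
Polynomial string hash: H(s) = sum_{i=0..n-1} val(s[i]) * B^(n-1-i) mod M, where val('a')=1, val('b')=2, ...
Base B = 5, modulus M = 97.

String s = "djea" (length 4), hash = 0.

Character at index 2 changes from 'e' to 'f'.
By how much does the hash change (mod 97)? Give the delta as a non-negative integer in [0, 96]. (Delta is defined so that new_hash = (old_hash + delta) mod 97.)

Delta formula: (val(new) - val(old)) * B^(n-1-k) mod M
  val('f') - val('e') = 6 - 5 = 1
  B^(n-1-k) = 5^1 mod 97 = 5
  Delta = 1 * 5 mod 97 = 5

Answer: 5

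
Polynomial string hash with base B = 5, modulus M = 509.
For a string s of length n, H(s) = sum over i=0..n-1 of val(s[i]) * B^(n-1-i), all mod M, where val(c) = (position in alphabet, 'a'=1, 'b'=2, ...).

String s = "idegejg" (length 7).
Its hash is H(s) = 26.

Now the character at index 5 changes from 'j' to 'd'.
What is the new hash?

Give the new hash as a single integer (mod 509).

Answer: 505

Derivation:
val('j') = 10, val('d') = 4
Position k = 5, exponent = n-1-k = 1
B^1 mod M = 5^1 mod 509 = 5
Delta = (4 - 10) * 5 mod 509 = 479
New hash = (26 + 479) mod 509 = 505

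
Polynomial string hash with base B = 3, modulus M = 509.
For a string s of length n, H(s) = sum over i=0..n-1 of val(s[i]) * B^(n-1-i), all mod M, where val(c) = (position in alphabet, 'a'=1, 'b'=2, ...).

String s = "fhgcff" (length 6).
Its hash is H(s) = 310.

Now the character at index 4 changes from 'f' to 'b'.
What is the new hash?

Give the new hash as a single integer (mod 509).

Answer: 298

Derivation:
val('f') = 6, val('b') = 2
Position k = 4, exponent = n-1-k = 1
B^1 mod M = 3^1 mod 509 = 3
Delta = (2 - 6) * 3 mod 509 = 497
New hash = (310 + 497) mod 509 = 298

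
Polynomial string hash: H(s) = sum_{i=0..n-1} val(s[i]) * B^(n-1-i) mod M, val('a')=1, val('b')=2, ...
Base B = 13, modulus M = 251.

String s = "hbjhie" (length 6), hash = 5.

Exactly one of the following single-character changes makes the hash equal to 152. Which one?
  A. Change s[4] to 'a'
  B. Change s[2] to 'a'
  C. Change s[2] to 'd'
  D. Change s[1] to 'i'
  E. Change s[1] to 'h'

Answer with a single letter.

Answer: A

Derivation:
Option A: s[4]='i'->'a', delta=(1-9)*13^1 mod 251 = 147, hash=5+147 mod 251 = 152 <-- target
Option B: s[2]='j'->'a', delta=(1-10)*13^3 mod 251 = 56, hash=5+56 mod 251 = 61
Option C: s[2]='j'->'d', delta=(4-10)*13^3 mod 251 = 121, hash=5+121 mod 251 = 126
Option D: s[1]='b'->'i', delta=(9-2)*13^4 mod 251 = 131, hash=5+131 mod 251 = 136
Option E: s[1]='b'->'h', delta=(8-2)*13^4 mod 251 = 184, hash=5+184 mod 251 = 189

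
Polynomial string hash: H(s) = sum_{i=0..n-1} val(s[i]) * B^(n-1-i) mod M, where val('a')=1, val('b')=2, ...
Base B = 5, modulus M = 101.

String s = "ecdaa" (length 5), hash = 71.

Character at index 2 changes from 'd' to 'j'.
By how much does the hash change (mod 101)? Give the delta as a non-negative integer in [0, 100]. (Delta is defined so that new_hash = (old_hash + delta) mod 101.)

Delta formula: (val(new) - val(old)) * B^(n-1-k) mod M
  val('j') - val('d') = 10 - 4 = 6
  B^(n-1-k) = 5^2 mod 101 = 25
  Delta = 6 * 25 mod 101 = 49

Answer: 49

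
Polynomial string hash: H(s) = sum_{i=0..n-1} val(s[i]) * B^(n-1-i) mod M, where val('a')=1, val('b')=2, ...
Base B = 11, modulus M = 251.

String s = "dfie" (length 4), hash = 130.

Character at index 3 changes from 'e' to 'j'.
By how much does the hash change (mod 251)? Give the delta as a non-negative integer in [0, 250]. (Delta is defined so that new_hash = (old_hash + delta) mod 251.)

Answer: 5

Derivation:
Delta formula: (val(new) - val(old)) * B^(n-1-k) mod M
  val('j') - val('e') = 10 - 5 = 5
  B^(n-1-k) = 11^0 mod 251 = 1
  Delta = 5 * 1 mod 251 = 5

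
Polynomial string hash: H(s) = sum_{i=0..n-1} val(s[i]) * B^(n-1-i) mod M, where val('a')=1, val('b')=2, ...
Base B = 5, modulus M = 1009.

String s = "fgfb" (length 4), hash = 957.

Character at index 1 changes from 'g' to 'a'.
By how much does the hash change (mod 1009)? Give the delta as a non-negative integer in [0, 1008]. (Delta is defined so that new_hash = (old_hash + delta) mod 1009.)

Answer: 859

Derivation:
Delta formula: (val(new) - val(old)) * B^(n-1-k) mod M
  val('a') - val('g') = 1 - 7 = -6
  B^(n-1-k) = 5^2 mod 1009 = 25
  Delta = -6 * 25 mod 1009 = 859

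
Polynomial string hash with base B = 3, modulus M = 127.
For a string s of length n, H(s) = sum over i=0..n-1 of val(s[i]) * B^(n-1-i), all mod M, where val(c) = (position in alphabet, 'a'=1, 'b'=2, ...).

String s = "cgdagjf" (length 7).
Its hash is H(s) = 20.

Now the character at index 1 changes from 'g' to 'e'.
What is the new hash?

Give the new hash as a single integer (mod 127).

Answer: 42

Derivation:
val('g') = 7, val('e') = 5
Position k = 1, exponent = n-1-k = 5
B^5 mod M = 3^5 mod 127 = 116
Delta = (5 - 7) * 116 mod 127 = 22
New hash = (20 + 22) mod 127 = 42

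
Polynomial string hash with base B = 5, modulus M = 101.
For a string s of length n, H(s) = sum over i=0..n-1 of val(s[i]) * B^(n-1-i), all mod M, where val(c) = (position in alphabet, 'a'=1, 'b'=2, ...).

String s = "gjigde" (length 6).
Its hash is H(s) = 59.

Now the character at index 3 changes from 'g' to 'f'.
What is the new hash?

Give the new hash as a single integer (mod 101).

Answer: 34

Derivation:
val('g') = 7, val('f') = 6
Position k = 3, exponent = n-1-k = 2
B^2 mod M = 5^2 mod 101 = 25
Delta = (6 - 7) * 25 mod 101 = 76
New hash = (59 + 76) mod 101 = 34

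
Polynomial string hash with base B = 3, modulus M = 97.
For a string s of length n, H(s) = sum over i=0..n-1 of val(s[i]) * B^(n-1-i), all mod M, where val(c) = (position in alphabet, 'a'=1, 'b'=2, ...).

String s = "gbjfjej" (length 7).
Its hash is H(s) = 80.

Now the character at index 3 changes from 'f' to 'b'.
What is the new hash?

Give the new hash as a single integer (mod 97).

Answer: 69

Derivation:
val('f') = 6, val('b') = 2
Position k = 3, exponent = n-1-k = 3
B^3 mod M = 3^3 mod 97 = 27
Delta = (2 - 6) * 27 mod 97 = 86
New hash = (80 + 86) mod 97 = 69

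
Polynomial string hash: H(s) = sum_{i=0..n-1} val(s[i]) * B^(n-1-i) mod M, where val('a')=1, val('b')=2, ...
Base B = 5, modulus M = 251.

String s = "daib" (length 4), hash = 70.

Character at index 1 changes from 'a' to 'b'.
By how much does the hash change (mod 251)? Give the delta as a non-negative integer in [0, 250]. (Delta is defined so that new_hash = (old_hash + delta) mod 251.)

Answer: 25

Derivation:
Delta formula: (val(new) - val(old)) * B^(n-1-k) mod M
  val('b') - val('a') = 2 - 1 = 1
  B^(n-1-k) = 5^2 mod 251 = 25
  Delta = 1 * 25 mod 251 = 25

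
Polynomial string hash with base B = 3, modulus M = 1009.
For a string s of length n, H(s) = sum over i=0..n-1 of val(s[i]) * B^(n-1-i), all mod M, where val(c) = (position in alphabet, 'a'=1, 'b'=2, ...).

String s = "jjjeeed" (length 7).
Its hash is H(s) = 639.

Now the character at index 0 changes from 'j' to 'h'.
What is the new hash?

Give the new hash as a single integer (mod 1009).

Answer: 190

Derivation:
val('j') = 10, val('h') = 8
Position k = 0, exponent = n-1-k = 6
B^6 mod M = 3^6 mod 1009 = 729
Delta = (8 - 10) * 729 mod 1009 = 560
New hash = (639 + 560) mod 1009 = 190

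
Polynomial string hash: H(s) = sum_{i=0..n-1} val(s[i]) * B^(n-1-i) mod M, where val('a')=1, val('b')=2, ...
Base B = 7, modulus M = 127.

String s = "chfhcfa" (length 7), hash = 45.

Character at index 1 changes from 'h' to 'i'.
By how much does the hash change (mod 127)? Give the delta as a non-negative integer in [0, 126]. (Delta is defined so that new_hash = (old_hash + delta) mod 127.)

Delta formula: (val(new) - val(old)) * B^(n-1-k) mod M
  val('i') - val('h') = 9 - 8 = 1
  B^(n-1-k) = 7^5 mod 127 = 43
  Delta = 1 * 43 mod 127 = 43

Answer: 43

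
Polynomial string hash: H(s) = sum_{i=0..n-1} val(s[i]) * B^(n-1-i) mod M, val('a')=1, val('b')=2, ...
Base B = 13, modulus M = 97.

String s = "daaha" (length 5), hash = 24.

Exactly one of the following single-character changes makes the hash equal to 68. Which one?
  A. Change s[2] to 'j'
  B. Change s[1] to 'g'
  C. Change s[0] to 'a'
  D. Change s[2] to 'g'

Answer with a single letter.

Answer: D

Derivation:
Option A: s[2]='a'->'j', delta=(10-1)*13^2 mod 97 = 66, hash=24+66 mod 97 = 90
Option B: s[1]='a'->'g', delta=(7-1)*13^3 mod 97 = 87, hash=24+87 mod 97 = 14
Option C: s[0]='d'->'a', delta=(1-4)*13^4 mod 97 = 65, hash=24+65 mod 97 = 89
Option D: s[2]='a'->'g', delta=(7-1)*13^2 mod 97 = 44, hash=24+44 mod 97 = 68 <-- target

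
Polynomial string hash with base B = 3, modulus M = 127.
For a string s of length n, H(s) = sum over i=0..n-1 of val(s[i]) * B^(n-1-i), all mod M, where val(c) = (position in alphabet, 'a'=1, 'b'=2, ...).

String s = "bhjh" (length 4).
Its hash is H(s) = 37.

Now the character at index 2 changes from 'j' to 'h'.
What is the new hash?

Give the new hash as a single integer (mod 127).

Answer: 31

Derivation:
val('j') = 10, val('h') = 8
Position k = 2, exponent = n-1-k = 1
B^1 mod M = 3^1 mod 127 = 3
Delta = (8 - 10) * 3 mod 127 = 121
New hash = (37 + 121) mod 127 = 31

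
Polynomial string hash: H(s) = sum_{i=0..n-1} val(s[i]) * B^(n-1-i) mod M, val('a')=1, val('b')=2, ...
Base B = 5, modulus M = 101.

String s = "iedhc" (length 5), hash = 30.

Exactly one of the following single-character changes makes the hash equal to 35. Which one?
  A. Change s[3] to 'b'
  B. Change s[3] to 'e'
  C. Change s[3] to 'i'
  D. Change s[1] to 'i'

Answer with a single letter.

Option A: s[3]='h'->'b', delta=(2-8)*5^1 mod 101 = 71, hash=30+71 mod 101 = 0
Option B: s[3]='h'->'e', delta=(5-8)*5^1 mod 101 = 86, hash=30+86 mod 101 = 15
Option C: s[3]='h'->'i', delta=(9-8)*5^1 mod 101 = 5, hash=30+5 mod 101 = 35 <-- target
Option D: s[1]='e'->'i', delta=(9-5)*5^3 mod 101 = 96, hash=30+96 mod 101 = 25

Answer: C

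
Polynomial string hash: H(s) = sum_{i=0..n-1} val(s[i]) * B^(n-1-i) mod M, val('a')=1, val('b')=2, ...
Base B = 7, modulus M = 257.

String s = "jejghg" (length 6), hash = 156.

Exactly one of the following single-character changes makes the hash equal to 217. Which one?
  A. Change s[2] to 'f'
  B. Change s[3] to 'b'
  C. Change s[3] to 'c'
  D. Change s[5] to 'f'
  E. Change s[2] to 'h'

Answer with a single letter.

Answer: C

Derivation:
Option A: s[2]='j'->'f', delta=(6-10)*7^3 mod 257 = 170, hash=156+170 mod 257 = 69
Option B: s[3]='g'->'b', delta=(2-7)*7^2 mod 257 = 12, hash=156+12 mod 257 = 168
Option C: s[3]='g'->'c', delta=(3-7)*7^2 mod 257 = 61, hash=156+61 mod 257 = 217 <-- target
Option D: s[5]='g'->'f', delta=(6-7)*7^0 mod 257 = 256, hash=156+256 mod 257 = 155
Option E: s[2]='j'->'h', delta=(8-10)*7^3 mod 257 = 85, hash=156+85 mod 257 = 241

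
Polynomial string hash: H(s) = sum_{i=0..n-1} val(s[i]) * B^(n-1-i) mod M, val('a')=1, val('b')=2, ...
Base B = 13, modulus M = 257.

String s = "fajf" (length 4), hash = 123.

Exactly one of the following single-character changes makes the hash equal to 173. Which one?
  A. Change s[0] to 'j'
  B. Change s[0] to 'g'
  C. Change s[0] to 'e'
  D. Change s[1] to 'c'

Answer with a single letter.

Option A: s[0]='f'->'j', delta=(10-6)*13^3 mod 257 = 50, hash=123+50 mod 257 = 173 <-- target
Option B: s[0]='f'->'g', delta=(7-6)*13^3 mod 257 = 141, hash=123+141 mod 257 = 7
Option C: s[0]='f'->'e', delta=(5-6)*13^3 mod 257 = 116, hash=123+116 mod 257 = 239
Option D: s[1]='a'->'c', delta=(3-1)*13^2 mod 257 = 81, hash=123+81 mod 257 = 204

Answer: A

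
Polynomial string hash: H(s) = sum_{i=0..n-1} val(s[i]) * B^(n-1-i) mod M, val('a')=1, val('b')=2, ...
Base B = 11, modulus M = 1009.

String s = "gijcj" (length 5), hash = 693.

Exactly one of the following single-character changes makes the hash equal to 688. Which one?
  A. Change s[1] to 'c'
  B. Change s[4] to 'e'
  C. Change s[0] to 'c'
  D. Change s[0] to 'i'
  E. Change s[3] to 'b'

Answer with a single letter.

Option A: s[1]='i'->'c', delta=(3-9)*11^3 mod 1009 = 86, hash=693+86 mod 1009 = 779
Option B: s[4]='j'->'e', delta=(5-10)*11^0 mod 1009 = 1004, hash=693+1004 mod 1009 = 688 <-- target
Option C: s[0]='g'->'c', delta=(3-7)*11^4 mod 1009 = 967, hash=693+967 mod 1009 = 651
Option D: s[0]='g'->'i', delta=(9-7)*11^4 mod 1009 = 21, hash=693+21 mod 1009 = 714
Option E: s[3]='c'->'b', delta=(2-3)*11^1 mod 1009 = 998, hash=693+998 mod 1009 = 682

Answer: B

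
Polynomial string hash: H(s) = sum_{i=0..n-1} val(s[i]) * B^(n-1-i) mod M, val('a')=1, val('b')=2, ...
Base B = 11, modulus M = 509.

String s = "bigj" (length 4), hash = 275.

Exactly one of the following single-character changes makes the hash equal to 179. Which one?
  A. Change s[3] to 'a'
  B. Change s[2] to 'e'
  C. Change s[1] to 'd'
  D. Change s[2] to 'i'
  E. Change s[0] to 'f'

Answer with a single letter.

Option A: s[3]='j'->'a', delta=(1-10)*11^0 mod 509 = 500, hash=275+500 mod 509 = 266
Option B: s[2]='g'->'e', delta=(5-7)*11^1 mod 509 = 487, hash=275+487 mod 509 = 253
Option C: s[1]='i'->'d', delta=(4-9)*11^2 mod 509 = 413, hash=275+413 mod 509 = 179 <-- target
Option D: s[2]='g'->'i', delta=(9-7)*11^1 mod 509 = 22, hash=275+22 mod 509 = 297
Option E: s[0]='b'->'f', delta=(6-2)*11^3 mod 509 = 234, hash=275+234 mod 509 = 0

Answer: C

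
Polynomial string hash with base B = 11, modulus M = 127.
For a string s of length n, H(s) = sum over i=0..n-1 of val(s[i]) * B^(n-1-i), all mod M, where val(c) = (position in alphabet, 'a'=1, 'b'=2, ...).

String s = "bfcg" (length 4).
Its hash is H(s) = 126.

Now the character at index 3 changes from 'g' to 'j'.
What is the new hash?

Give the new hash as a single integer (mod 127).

val('g') = 7, val('j') = 10
Position k = 3, exponent = n-1-k = 0
B^0 mod M = 11^0 mod 127 = 1
Delta = (10 - 7) * 1 mod 127 = 3
New hash = (126 + 3) mod 127 = 2

Answer: 2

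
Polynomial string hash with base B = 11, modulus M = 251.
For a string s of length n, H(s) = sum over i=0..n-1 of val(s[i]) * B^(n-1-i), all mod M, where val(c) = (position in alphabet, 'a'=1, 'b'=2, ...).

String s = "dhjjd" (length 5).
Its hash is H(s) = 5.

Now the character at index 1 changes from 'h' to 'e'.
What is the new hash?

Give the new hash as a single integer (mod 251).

Answer: 28

Derivation:
val('h') = 8, val('e') = 5
Position k = 1, exponent = n-1-k = 3
B^3 mod M = 11^3 mod 251 = 76
Delta = (5 - 8) * 76 mod 251 = 23
New hash = (5 + 23) mod 251 = 28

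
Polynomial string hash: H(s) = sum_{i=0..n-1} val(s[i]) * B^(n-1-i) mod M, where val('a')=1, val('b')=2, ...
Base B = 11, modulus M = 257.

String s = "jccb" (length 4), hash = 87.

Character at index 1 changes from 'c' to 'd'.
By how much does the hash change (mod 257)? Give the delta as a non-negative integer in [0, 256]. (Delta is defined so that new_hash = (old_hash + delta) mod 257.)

Delta formula: (val(new) - val(old)) * B^(n-1-k) mod M
  val('d') - val('c') = 4 - 3 = 1
  B^(n-1-k) = 11^2 mod 257 = 121
  Delta = 1 * 121 mod 257 = 121

Answer: 121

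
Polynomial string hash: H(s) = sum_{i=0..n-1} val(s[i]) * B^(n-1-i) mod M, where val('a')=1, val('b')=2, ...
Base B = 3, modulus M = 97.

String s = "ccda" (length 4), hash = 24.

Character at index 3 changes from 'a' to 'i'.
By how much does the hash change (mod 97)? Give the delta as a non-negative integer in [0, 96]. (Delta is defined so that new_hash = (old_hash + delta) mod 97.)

Delta formula: (val(new) - val(old)) * B^(n-1-k) mod M
  val('i') - val('a') = 9 - 1 = 8
  B^(n-1-k) = 3^0 mod 97 = 1
  Delta = 8 * 1 mod 97 = 8

Answer: 8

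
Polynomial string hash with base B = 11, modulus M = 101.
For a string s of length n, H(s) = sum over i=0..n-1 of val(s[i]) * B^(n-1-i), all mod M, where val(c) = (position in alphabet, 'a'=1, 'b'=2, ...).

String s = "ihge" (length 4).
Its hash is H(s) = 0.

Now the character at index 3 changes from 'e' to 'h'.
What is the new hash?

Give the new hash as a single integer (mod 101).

Answer: 3

Derivation:
val('e') = 5, val('h') = 8
Position k = 3, exponent = n-1-k = 0
B^0 mod M = 11^0 mod 101 = 1
Delta = (8 - 5) * 1 mod 101 = 3
New hash = (0 + 3) mod 101 = 3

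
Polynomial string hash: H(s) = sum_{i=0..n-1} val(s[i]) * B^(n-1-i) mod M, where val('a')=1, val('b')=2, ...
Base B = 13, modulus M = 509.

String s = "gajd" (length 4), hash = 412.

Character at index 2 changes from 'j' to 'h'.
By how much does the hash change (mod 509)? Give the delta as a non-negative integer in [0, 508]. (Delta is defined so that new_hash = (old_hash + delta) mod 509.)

Delta formula: (val(new) - val(old)) * B^(n-1-k) mod M
  val('h') - val('j') = 8 - 10 = -2
  B^(n-1-k) = 13^1 mod 509 = 13
  Delta = -2 * 13 mod 509 = 483

Answer: 483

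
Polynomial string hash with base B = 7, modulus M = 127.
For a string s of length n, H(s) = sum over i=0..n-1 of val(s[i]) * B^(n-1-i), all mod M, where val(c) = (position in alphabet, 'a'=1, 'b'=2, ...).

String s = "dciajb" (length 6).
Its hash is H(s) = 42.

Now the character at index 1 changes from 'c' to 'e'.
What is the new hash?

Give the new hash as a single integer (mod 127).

val('c') = 3, val('e') = 5
Position k = 1, exponent = n-1-k = 4
B^4 mod M = 7^4 mod 127 = 115
Delta = (5 - 3) * 115 mod 127 = 103
New hash = (42 + 103) mod 127 = 18

Answer: 18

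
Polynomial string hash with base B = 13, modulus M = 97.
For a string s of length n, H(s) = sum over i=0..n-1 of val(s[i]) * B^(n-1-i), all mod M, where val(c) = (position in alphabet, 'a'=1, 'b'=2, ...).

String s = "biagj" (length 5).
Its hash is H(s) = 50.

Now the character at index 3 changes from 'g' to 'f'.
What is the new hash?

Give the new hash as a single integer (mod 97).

val('g') = 7, val('f') = 6
Position k = 3, exponent = n-1-k = 1
B^1 mod M = 13^1 mod 97 = 13
Delta = (6 - 7) * 13 mod 97 = 84
New hash = (50 + 84) mod 97 = 37

Answer: 37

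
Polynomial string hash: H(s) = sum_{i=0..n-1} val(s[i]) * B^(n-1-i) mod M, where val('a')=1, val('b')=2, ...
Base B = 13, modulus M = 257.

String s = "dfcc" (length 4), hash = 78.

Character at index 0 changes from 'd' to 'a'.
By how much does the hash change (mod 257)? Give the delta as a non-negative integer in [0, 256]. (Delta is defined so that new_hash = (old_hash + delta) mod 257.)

Delta formula: (val(new) - val(old)) * B^(n-1-k) mod M
  val('a') - val('d') = 1 - 4 = -3
  B^(n-1-k) = 13^3 mod 257 = 141
  Delta = -3 * 141 mod 257 = 91

Answer: 91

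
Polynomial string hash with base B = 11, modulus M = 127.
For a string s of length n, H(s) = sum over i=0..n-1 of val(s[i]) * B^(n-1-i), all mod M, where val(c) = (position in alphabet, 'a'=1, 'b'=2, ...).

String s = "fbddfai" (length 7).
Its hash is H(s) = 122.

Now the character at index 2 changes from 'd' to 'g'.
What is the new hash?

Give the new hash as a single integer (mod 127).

Answer: 103

Derivation:
val('d') = 4, val('g') = 7
Position k = 2, exponent = n-1-k = 4
B^4 mod M = 11^4 mod 127 = 36
Delta = (7 - 4) * 36 mod 127 = 108
New hash = (122 + 108) mod 127 = 103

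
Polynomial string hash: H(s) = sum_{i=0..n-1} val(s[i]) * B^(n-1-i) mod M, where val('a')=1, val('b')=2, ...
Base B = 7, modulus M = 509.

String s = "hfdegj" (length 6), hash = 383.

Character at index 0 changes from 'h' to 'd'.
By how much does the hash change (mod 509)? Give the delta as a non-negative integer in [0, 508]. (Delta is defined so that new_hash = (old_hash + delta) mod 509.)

Answer: 469

Derivation:
Delta formula: (val(new) - val(old)) * B^(n-1-k) mod M
  val('d') - val('h') = 4 - 8 = -4
  B^(n-1-k) = 7^5 mod 509 = 10
  Delta = -4 * 10 mod 509 = 469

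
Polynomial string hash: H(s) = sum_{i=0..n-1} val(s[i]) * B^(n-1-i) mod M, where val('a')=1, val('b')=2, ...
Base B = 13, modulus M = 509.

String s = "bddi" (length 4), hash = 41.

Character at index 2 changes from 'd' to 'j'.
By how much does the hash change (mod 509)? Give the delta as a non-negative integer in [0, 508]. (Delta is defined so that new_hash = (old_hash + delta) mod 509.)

Answer: 78

Derivation:
Delta formula: (val(new) - val(old)) * B^(n-1-k) mod M
  val('j') - val('d') = 10 - 4 = 6
  B^(n-1-k) = 13^1 mod 509 = 13
  Delta = 6 * 13 mod 509 = 78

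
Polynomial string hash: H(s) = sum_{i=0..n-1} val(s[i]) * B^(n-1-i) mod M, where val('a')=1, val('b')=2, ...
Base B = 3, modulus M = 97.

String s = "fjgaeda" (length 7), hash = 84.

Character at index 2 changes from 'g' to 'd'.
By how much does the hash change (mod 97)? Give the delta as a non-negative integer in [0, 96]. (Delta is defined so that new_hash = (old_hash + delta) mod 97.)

Delta formula: (val(new) - val(old)) * B^(n-1-k) mod M
  val('d') - val('g') = 4 - 7 = -3
  B^(n-1-k) = 3^4 mod 97 = 81
  Delta = -3 * 81 mod 97 = 48

Answer: 48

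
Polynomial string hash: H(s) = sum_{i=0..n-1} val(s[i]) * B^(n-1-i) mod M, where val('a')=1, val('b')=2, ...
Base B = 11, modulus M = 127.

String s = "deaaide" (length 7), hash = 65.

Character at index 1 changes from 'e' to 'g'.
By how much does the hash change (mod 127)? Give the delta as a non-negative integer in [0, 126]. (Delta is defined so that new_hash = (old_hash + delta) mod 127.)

Delta formula: (val(new) - val(old)) * B^(n-1-k) mod M
  val('g') - val('e') = 7 - 5 = 2
  B^(n-1-k) = 11^5 mod 127 = 15
  Delta = 2 * 15 mod 127 = 30

Answer: 30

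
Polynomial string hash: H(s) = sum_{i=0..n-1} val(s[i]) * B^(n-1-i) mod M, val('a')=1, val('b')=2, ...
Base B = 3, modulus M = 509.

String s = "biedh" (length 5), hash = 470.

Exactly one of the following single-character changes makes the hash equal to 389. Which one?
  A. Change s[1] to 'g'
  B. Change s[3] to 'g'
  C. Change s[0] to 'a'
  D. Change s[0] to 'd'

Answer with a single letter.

Answer: C

Derivation:
Option A: s[1]='i'->'g', delta=(7-9)*3^3 mod 509 = 455, hash=470+455 mod 509 = 416
Option B: s[3]='d'->'g', delta=(7-4)*3^1 mod 509 = 9, hash=470+9 mod 509 = 479
Option C: s[0]='b'->'a', delta=(1-2)*3^4 mod 509 = 428, hash=470+428 mod 509 = 389 <-- target
Option D: s[0]='b'->'d', delta=(4-2)*3^4 mod 509 = 162, hash=470+162 mod 509 = 123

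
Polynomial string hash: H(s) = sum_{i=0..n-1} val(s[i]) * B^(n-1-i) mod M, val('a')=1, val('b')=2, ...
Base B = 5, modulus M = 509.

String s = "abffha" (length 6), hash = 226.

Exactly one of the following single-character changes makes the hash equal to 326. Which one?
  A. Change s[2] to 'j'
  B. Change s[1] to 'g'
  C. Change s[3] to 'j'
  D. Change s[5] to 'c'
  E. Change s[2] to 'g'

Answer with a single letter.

Answer: C

Derivation:
Option A: s[2]='f'->'j', delta=(10-6)*5^3 mod 509 = 500, hash=226+500 mod 509 = 217
Option B: s[1]='b'->'g', delta=(7-2)*5^4 mod 509 = 71, hash=226+71 mod 509 = 297
Option C: s[3]='f'->'j', delta=(10-6)*5^2 mod 509 = 100, hash=226+100 mod 509 = 326 <-- target
Option D: s[5]='a'->'c', delta=(3-1)*5^0 mod 509 = 2, hash=226+2 mod 509 = 228
Option E: s[2]='f'->'g', delta=(7-6)*5^3 mod 509 = 125, hash=226+125 mod 509 = 351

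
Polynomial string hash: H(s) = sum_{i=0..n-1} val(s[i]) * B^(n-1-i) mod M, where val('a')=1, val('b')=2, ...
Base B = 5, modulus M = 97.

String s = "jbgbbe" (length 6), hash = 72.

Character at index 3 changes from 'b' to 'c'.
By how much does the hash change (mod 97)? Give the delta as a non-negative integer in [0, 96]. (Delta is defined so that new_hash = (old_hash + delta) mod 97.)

Delta formula: (val(new) - val(old)) * B^(n-1-k) mod M
  val('c') - val('b') = 3 - 2 = 1
  B^(n-1-k) = 5^2 mod 97 = 25
  Delta = 1 * 25 mod 97 = 25

Answer: 25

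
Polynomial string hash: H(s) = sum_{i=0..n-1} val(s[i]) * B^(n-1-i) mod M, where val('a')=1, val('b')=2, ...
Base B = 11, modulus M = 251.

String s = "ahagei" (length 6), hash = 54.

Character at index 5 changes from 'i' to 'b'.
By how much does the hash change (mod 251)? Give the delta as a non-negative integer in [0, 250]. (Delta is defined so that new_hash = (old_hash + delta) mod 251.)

Delta formula: (val(new) - val(old)) * B^(n-1-k) mod M
  val('b') - val('i') = 2 - 9 = -7
  B^(n-1-k) = 11^0 mod 251 = 1
  Delta = -7 * 1 mod 251 = 244

Answer: 244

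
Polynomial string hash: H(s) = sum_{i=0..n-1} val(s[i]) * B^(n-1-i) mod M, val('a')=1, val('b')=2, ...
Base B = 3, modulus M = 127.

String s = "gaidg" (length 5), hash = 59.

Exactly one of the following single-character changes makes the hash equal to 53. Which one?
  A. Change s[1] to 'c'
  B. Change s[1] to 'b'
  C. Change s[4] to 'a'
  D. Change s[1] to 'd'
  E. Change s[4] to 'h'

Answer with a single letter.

Option A: s[1]='a'->'c', delta=(3-1)*3^3 mod 127 = 54, hash=59+54 mod 127 = 113
Option B: s[1]='a'->'b', delta=(2-1)*3^3 mod 127 = 27, hash=59+27 mod 127 = 86
Option C: s[4]='g'->'a', delta=(1-7)*3^0 mod 127 = 121, hash=59+121 mod 127 = 53 <-- target
Option D: s[1]='a'->'d', delta=(4-1)*3^3 mod 127 = 81, hash=59+81 mod 127 = 13
Option E: s[4]='g'->'h', delta=(8-7)*3^0 mod 127 = 1, hash=59+1 mod 127 = 60

Answer: C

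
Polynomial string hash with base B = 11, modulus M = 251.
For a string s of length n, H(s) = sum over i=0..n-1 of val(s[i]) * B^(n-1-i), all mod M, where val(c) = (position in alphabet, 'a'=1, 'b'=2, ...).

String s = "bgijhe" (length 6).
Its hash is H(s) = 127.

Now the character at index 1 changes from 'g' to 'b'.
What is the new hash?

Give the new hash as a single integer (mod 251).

val('g') = 7, val('b') = 2
Position k = 1, exponent = n-1-k = 4
B^4 mod M = 11^4 mod 251 = 83
Delta = (2 - 7) * 83 mod 251 = 87
New hash = (127 + 87) mod 251 = 214

Answer: 214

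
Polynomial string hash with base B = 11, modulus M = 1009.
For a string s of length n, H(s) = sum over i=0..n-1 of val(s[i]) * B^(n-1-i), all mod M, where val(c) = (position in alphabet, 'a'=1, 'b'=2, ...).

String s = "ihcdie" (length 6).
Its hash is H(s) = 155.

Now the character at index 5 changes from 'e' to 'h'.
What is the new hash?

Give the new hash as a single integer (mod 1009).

Answer: 158

Derivation:
val('e') = 5, val('h') = 8
Position k = 5, exponent = n-1-k = 0
B^0 mod M = 11^0 mod 1009 = 1
Delta = (8 - 5) * 1 mod 1009 = 3
New hash = (155 + 3) mod 1009 = 158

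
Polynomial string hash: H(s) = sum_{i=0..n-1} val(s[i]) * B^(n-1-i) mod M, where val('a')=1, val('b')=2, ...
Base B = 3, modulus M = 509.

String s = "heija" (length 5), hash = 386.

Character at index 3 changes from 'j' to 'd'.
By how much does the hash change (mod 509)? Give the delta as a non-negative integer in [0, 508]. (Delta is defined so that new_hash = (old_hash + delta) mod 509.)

Answer: 491

Derivation:
Delta formula: (val(new) - val(old)) * B^(n-1-k) mod M
  val('d') - val('j') = 4 - 10 = -6
  B^(n-1-k) = 3^1 mod 509 = 3
  Delta = -6 * 3 mod 509 = 491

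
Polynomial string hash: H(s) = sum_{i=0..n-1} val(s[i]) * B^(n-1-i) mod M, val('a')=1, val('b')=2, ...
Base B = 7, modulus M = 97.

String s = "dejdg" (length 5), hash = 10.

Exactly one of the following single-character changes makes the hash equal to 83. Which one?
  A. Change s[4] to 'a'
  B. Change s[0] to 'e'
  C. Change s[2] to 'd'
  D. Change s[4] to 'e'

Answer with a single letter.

Option A: s[4]='g'->'a', delta=(1-7)*7^0 mod 97 = 91, hash=10+91 mod 97 = 4
Option B: s[0]='d'->'e', delta=(5-4)*7^4 mod 97 = 73, hash=10+73 mod 97 = 83 <-- target
Option C: s[2]='j'->'d', delta=(4-10)*7^2 mod 97 = 94, hash=10+94 mod 97 = 7
Option D: s[4]='g'->'e', delta=(5-7)*7^0 mod 97 = 95, hash=10+95 mod 97 = 8

Answer: B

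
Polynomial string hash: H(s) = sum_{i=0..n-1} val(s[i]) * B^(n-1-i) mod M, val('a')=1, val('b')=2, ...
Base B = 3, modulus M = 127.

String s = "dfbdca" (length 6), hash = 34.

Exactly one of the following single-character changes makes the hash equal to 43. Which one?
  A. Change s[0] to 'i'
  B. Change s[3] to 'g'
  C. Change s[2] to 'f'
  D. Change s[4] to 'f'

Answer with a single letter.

Option A: s[0]='d'->'i', delta=(9-4)*3^5 mod 127 = 72, hash=34+72 mod 127 = 106
Option B: s[3]='d'->'g', delta=(7-4)*3^2 mod 127 = 27, hash=34+27 mod 127 = 61
Option C: s[2]='b'->'f', delta=(6-2)*3^3 mod 127 = 108, hash=34+108 mod 127 = 15
Option D: s[4]='c'->'f', delta=(6-3)*3^1 mod 127 = 9, hash=34+9 mod 127 = 43 <-- target

Answer: D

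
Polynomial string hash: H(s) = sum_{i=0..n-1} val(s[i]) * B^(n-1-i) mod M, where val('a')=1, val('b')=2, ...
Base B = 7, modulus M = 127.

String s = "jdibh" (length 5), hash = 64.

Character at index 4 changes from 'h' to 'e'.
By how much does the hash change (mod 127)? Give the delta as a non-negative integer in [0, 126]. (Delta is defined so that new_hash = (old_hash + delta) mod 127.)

Answer: 124

Derivation:
Delta formula: (val(new) - val(old)) * B^(n-1-k) mod M
  val('e') - val('h') = 5 - 8 = -3
  B^(n-1-k) = 7^0 mod 127 = 1
  Delta = -3 * 1 mod 127 = 124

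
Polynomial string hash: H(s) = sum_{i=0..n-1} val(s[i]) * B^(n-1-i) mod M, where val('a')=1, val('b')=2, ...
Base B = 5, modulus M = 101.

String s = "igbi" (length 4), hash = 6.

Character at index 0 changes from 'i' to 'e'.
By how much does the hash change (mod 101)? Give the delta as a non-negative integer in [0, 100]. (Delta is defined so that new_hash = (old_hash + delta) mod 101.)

Answer: 5

Derivation:
Delta formula: (val(new) - val(old)) * B^(n-1-k) mod M
  val('e') - val('i') = 5 - 9 = -4
  B^(n-1-k) = 5^3 mod 101 = 24
  Delta = -4 * 24 mod 101 = 5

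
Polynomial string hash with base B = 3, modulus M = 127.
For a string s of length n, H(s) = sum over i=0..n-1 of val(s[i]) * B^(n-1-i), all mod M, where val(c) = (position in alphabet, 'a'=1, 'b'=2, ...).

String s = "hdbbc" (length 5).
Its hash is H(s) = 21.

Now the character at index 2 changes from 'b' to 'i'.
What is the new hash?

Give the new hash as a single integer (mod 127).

Answer: 84

Derivation:
val('b') = 2, val('i') = 9
Position k = 2, exponent = n-1-k = 2
B^2 mod M = 3^2 mod 127 = 9
Delta = (9 - 2) * 9 mod 127 = 63
New hash = (21 + 63) mod 127 = 84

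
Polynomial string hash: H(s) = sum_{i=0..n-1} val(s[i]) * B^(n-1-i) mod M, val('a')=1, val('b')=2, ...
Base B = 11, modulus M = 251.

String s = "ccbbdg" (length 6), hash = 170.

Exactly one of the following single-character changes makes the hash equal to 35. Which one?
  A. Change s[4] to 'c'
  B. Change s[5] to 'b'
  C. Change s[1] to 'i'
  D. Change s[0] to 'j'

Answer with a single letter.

Option A: s[4]='d'->'c', delta=(3-4)*11^1 mod 251 = 240, hash=170+240 mod 251 = 159
Option B: s[5]='g'->'b', delta=(2-7)*11^0 mod 251 = 246, hash=170+246 mod 251 = 165
Option C: s[1]='c'->'i', delta=(9-3)*11^4 mod 251 = 247, hash=170+247 mod 251 = 166
Option D: s[0]='c'->'j', delta=(10-3)*11^5 mod 251 = 116, hash=170+116 mod 251 = 35 <-- target

Answer: D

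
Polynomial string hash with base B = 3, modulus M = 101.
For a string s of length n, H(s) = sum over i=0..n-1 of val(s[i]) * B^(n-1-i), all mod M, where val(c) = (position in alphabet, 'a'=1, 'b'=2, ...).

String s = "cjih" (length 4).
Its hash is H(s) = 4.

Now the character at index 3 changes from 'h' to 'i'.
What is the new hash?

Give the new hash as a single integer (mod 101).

Answer: 5

Derivation:
val('h') = 8, val('i') = 9
Position k = 3, exponent = n-1-k = 0
B^0 mod M = 3^0 mod 101 = 1
Delta = (9 - 8) * 1 mod 101 = 1
New hash = (4 + 1) mod 101 = 5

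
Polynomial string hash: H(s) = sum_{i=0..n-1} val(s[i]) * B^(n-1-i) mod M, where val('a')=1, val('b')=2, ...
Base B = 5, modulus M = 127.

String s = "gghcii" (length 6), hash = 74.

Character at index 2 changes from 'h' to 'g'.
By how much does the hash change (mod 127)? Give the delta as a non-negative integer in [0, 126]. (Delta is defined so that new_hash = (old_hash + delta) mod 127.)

Delta formula: (val(new) - val(old)) * B^(n-1-k) mod M
  val('g') - val('h') = 7 - 8 = -1
  B^(n-1-k) = 5^3 mod 127 = 125
  Delta = -1 * 125 mod 127 = 2

Answer: 2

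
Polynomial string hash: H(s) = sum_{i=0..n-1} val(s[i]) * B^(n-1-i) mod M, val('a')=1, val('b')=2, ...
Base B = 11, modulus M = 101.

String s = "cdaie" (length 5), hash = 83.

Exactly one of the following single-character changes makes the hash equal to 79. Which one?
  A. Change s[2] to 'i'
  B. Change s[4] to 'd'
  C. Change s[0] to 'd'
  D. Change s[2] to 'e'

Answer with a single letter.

Answer: C

Derivation:
Option A: s[2]='a'->'i', delta=(9-1)*11^2 mod 101 = 59, hash=83+59 mod 101 = 41
Option B: s[4]='e'->'d', delta=(4-5)*11^0 mod 101 = 100, hash=83+100 mod 101 = 82
Option C: s[0]='c'->'d', delta=(4-3)*11^4 mod 101 = 97, hash=83+97 mod 101 = 79 <-- target
Option D: s[2]='a'->'e', delta=(5-1)*11^2 mod 101 = 80, hash=83+80 mod 101 = 62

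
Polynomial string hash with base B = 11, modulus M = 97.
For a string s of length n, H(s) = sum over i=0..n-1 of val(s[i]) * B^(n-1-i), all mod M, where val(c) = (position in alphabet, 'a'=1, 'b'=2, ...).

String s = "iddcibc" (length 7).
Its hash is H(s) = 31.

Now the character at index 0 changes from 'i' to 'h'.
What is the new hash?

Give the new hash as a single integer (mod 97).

val('i') = 9, val('h') = 8
Position k = 0, exponent = n-1-k = 6
B^6 mod M = 11^6 mod 97 = 50
Delta = (8 - 9) * 50 mod 97 = 47
New hash = (31 + 47) mod 97 = 78

Answer: 78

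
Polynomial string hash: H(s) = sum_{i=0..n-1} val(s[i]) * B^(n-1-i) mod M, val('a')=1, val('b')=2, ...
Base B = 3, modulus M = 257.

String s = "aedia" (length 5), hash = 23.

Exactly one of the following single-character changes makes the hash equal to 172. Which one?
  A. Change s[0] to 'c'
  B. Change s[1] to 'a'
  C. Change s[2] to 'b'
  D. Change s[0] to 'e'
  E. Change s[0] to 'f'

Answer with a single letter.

Answer: B

Derivation:
Option A: s[0]='a'->'c', delta=(3-1)*3^4 mod 257 = 162, hash=23+162 mod 257 = 185
Option B: s[1]='e'->'a', delta=(1-5)*3^3 mod 257 = 149, hash=23+149 mod 257 = 172 <-- target
Option C: s[2]='d'->'b', delta=(2-4)*3^2 mod 257 = 239, hash=23+239 mod 257 = 5
Option D: s[0]='a'->'e', delta=(5-1)*3^4 mod 257 = 67, hash=23+67 mod 257 = 90
Option E: s[0]='a'->'f', delta=(6-1)*3^4 mod 257 = 148, hash=23+148 mod 257 = 171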